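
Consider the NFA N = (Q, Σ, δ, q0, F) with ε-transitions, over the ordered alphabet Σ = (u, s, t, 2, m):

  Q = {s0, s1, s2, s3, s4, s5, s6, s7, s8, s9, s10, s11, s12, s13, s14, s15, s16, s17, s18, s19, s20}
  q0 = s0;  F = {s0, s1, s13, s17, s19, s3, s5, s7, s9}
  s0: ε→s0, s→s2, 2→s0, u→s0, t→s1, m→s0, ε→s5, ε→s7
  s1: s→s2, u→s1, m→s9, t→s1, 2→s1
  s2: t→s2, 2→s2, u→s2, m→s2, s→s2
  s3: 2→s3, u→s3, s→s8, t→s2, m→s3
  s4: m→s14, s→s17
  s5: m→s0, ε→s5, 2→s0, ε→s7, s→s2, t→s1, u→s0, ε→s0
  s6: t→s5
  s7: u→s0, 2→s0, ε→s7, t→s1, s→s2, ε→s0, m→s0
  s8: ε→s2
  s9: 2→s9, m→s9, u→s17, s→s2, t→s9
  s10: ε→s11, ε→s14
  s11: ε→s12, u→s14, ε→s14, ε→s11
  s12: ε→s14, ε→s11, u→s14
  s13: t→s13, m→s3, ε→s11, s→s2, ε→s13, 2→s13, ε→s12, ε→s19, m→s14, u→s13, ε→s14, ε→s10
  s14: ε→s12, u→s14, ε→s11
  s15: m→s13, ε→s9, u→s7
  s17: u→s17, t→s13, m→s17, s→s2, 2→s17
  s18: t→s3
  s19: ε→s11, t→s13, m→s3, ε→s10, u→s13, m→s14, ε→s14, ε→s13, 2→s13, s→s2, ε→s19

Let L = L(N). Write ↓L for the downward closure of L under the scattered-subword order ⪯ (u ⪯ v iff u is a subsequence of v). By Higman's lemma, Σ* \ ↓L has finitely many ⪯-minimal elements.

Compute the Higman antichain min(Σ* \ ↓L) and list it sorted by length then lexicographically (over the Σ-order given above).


Antichain: [s, tmutmt].

|Q|=21, |F|=9, |δ|=91 (30 ε).
min D↑ (7 st, q0=0, F={1}): 0:u→0,s→1,t→2,2→0,m→0 1:u→1,s→1,t→1,2→1,m→1 2:u→2,s→1,t→2,2→2,m→3 3:u→4,s→1,t→3,2→3,m→3 4:u→4,s→1,t→5,2→4,m→4 5:u→5,s→1,t→5,2→5,m→6 6:u→6,s→1,t→1,2→6,m→6 (ε-aug+det+¬).
's': |S_i|=[15, 2] end={s2,s8} — reject; 1/1 deletions ∈↓L.
'tmutmt': N↓-sim [15, 12, 11, 10, 9, 6, 1] end={s2} — reject; 6/6 del acc.
2 words, ⪯-incomp.


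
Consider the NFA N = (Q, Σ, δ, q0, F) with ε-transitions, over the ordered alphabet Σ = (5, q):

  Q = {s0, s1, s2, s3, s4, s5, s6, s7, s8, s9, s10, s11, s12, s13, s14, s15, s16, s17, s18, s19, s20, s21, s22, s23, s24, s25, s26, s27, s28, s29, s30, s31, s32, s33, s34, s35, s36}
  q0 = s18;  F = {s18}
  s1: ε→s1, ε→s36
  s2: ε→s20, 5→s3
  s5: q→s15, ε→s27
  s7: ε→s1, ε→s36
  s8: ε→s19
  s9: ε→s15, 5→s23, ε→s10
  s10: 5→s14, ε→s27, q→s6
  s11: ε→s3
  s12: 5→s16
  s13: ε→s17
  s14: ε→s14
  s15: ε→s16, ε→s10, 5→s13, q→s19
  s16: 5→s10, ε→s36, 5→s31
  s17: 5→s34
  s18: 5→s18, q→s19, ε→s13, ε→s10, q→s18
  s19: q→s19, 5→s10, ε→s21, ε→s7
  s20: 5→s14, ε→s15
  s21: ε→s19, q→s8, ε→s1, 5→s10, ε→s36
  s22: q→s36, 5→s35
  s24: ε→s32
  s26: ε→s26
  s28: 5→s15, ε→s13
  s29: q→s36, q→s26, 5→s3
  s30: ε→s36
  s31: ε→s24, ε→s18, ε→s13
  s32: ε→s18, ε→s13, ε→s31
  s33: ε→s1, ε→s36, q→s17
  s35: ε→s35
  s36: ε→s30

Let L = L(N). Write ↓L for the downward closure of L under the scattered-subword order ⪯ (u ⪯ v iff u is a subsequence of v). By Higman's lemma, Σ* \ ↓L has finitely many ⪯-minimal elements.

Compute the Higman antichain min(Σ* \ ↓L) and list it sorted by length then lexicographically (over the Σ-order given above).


min(Σ*\↓L) = [].

|Q|=37, |F|=1, |δ|=64 (38 ε).
min D↑ (1 st, q0=0, F={}): 0:5→0,q→0.
L(D↑) = ∅; no obstructions.


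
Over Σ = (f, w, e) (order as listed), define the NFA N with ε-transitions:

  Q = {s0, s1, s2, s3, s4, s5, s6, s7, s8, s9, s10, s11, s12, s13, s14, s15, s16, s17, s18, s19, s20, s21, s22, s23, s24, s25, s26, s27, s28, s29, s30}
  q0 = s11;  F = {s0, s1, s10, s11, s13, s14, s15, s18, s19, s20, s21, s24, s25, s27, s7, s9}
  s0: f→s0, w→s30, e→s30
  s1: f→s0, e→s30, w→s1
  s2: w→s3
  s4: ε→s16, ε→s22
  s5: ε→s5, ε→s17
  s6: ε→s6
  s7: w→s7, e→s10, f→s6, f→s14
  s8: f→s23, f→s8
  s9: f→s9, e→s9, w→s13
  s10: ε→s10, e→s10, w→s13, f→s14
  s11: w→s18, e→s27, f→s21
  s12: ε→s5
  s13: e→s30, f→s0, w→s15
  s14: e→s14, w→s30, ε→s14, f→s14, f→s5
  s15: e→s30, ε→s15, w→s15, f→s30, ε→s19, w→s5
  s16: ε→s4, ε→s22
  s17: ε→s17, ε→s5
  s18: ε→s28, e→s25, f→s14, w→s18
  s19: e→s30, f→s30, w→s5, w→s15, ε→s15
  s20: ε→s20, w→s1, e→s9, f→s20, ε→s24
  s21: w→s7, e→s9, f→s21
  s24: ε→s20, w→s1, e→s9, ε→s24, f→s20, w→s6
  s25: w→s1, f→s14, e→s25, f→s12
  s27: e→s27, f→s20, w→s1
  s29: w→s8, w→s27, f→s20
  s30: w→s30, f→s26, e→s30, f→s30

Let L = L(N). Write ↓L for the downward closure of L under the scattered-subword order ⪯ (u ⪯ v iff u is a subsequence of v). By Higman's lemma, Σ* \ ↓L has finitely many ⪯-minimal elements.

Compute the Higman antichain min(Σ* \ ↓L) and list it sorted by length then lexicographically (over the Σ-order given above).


|Q|=31, |F|=16, |δ|=84 (20 ε).
min D↑ (15 st, q0=0, F={12}): 0:f→1,w→2,e→3 1:f→1,w→4,e→5 2:f→6,w→2,e→7 3:f→8,w→9,e→3 4:f→6,w→4,e→10 5:f→5,w→11,e→5 6:f→6,w→12,e→6 7:f→6,w→9,e→7 8:f→8,w→9,e→5 9:f→13,w→9,e→12 10:f→6,w→11,e→10 11:f→13,w→14,e→12 12:f→12,w→12,e→12 13:f→13,w→12,e→12 14:f→12,w→14,e→12.
'wfw': run [23, 17, 8, 2] end={s26,s30} ∉↓L; 3/3 deletions ∈↓L.
'ewe': run [23, 18, 10, 2] end={s26,s30} — reject; 3/3 single-dels accept.
'fewwf': N↓-sim [23, 18, 11, 8, 6, 2] end={s26,s30} ∉↓L; 5/5 deletions ∈↓L.
3 minimals (antichain).

Antichain: [wfw, ewe, fewwf].


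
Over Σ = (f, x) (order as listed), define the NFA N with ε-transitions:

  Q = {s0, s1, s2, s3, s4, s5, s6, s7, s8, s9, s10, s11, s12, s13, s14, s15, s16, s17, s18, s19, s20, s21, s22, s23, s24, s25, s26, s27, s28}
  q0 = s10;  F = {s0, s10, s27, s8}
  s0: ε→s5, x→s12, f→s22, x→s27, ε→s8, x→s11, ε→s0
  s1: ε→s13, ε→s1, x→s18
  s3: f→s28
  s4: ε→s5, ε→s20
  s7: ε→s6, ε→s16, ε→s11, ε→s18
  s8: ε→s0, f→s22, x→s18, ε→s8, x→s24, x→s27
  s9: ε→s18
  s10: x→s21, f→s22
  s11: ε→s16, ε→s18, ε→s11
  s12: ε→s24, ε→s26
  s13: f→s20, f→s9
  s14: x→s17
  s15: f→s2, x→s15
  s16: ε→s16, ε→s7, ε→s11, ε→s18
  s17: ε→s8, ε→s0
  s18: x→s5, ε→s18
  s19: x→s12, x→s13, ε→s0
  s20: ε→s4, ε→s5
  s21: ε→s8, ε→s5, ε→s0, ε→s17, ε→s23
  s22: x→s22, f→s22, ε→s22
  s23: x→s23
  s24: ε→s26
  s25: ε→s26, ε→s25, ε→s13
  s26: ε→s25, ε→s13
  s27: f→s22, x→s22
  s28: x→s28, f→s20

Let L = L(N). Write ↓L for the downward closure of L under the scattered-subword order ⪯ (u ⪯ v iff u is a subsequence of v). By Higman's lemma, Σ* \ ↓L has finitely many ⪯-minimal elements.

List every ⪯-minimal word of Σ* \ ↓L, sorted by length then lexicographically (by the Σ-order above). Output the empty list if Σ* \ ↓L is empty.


A = [f, xxx].

|Q|=29, |F|=4, |δ|=68 (41 ε).
min D↑ (4 st, q0=0, F={1}): 0:f→1,x→2 1:f→1,x→1 2:f→1,x→3 3:f→1,x→1.
'f': run [22, 6] end={s18,s20,s22,s4,s5,s9} rej; 1/1 deletions ∈↓L.
'xxx': N↓-sim [22, 21, 17, 3] end={s22,s23,s5} rej; 3/3 del acc.
2 obstructions.


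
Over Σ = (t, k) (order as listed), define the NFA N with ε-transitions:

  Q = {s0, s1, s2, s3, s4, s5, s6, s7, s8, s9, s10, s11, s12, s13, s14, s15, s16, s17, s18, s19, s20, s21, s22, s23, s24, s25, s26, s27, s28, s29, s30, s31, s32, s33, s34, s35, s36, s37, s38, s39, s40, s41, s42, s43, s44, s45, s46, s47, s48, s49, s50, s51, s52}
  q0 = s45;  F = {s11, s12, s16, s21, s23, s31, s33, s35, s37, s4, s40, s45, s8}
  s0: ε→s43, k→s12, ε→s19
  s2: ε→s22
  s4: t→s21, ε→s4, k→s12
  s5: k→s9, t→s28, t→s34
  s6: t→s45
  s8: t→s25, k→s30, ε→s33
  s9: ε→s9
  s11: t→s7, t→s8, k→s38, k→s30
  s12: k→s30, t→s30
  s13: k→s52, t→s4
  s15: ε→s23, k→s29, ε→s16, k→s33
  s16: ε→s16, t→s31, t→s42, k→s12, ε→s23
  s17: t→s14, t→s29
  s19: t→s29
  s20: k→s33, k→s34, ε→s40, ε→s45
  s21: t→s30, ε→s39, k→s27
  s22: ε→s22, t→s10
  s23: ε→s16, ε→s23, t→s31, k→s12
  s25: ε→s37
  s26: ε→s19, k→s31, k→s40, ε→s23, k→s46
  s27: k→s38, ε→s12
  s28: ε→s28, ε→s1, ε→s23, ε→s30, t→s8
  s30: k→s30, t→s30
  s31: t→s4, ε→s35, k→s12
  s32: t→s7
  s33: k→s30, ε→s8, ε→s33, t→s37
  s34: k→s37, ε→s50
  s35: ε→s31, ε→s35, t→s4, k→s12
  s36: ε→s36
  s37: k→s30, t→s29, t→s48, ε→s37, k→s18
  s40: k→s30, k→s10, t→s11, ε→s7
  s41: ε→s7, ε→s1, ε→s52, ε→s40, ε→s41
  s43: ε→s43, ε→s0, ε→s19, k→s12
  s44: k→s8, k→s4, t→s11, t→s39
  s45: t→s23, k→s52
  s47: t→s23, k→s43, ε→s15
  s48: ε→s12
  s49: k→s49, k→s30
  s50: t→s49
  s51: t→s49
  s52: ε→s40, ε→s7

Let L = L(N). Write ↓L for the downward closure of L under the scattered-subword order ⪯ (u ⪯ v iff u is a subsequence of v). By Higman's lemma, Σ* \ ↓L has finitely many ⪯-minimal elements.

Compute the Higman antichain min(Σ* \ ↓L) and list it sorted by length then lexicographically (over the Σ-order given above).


Antichain: [kk, tkt, ttttt].

|Q|=53, |F|=13, |δ|=112 (45 ε).
min D↑ (11 st, q0=0, F={6}): 0:t→1,k→2 1:t→3,k→4 2:t→5,k→6 3:t→7,k→4 4:t→6,k→6 5:t→8,k→6 6:t→6,k→6 7:t→9,k→4 8:t→10,k→6 9:t→6,k→4 10:t→4,k→6.
'kk': run [25, 16, 4] end={s10,s18,s30,s38} rej; 2/2 single-dels accept.
'tkt': |S_i|=[25, 21, 5, 1] end={s30} rej; 3/3 single-dels accept.
'ttttt': N↓-sim [25, 21, 18, 12, 8, 1] end={s30} rej; 5/5 single-dels accept.
3 minimals (antichain).


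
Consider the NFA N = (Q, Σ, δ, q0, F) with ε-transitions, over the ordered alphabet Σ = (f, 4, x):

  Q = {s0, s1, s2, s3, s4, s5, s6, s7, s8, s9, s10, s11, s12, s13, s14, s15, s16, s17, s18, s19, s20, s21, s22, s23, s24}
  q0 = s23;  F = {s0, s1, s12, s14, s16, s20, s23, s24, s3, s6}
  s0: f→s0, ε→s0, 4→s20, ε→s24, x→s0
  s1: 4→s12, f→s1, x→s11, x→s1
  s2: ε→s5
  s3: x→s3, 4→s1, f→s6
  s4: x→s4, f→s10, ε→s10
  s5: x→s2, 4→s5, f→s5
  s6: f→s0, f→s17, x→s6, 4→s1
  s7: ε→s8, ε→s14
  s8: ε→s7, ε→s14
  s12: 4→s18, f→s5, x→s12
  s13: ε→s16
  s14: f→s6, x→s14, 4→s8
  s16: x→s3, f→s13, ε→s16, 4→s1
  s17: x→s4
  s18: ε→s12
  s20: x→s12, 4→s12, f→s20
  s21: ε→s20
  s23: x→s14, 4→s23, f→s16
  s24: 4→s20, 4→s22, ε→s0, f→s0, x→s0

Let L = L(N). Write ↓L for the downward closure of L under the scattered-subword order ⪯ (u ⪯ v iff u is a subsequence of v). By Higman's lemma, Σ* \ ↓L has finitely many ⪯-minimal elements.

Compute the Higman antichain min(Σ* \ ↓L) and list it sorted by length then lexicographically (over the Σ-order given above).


Antichain: [f44f, xff4xf].

|Q|=25, |F|=10, |δ|=52 (13 ε).
min D↑ (10 st, q0=0, F={8}): 0:f→1,4→0,x→2 1:f→1,4→3,x→4 2:f→5,4→2,x→2 3:f→3,4→6,x→3 4:f→5,4→3,x→4 5:f→7,4→3,x→5 6:f→8,4→6,x→6 7:f→7,4→9,x→7 8:f→8,4→8,x→8 9:f→9,4→6,x→6 [Hopcroft].
'f44f': N↓-sim [21, 17, 8, 4, 2] end={s2,s5} — reject; 4/4 del acc.
'xff4xf': |S_i|=[21, 18, 14, 13, 6, 4, 2] end={s2,s5} ∉↓L; 6/6 single-dels accept.
2 words, ⪯-incomp.


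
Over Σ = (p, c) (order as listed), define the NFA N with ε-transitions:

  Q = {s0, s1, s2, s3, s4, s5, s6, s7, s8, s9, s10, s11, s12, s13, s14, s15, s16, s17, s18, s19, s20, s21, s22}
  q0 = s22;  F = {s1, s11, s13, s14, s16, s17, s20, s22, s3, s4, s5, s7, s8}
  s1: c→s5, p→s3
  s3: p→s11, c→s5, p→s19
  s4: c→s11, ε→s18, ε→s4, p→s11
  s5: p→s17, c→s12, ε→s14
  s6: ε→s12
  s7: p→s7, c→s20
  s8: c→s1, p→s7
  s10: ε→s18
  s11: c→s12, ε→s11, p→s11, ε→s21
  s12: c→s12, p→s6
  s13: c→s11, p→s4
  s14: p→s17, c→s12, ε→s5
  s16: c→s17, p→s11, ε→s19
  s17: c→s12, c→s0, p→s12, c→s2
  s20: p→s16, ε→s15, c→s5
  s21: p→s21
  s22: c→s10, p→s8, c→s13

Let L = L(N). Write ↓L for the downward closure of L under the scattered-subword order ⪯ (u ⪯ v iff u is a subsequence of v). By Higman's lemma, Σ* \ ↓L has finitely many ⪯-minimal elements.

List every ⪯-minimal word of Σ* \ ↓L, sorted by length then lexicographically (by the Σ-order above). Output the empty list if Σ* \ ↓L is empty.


|Q|=23, |F|=13, |δ|=43 (10 ε).
min D↑ (13 st, q0=0, F={10}): 0:p→1,c→2 1:p→3,c→4 2:p→5,c→6 3:p→3,c→7 4:p→8,c→9 5:p→6,c→6 6:p→6,c→10 7:p→11,c→9 8:p→6,c→9 9:p→12,c→10 10:p→10,c→10 11:p→6,c→12 12:p→10,c→10 (ε-aug+det+¬).
'ccc': N↓-sim [22, 19, 9, 4] end={s0,s12,s2,s6} ∉↓L; 3/3 single-dels accept.
'cppc': |S_i|=[22, 19, 14, 8, 4] end={s0,s12,s2,s6} — reject; 4/4 single-dels accept.
'pccpp': |S_i|=[22, 19, 15, 7, 5, 2] end={s12,s6} — reject; 5/5 del acc.
'ppcpcp': run [22, 19, 15, 13, 9, 5, 2] end={s12,s6} rej; 6/6 deletions ∈↓L.
4 words, ⪯-incomp.

min(Σ*\↓L) = [ccc, cppc, pccpp, ppcpcp].


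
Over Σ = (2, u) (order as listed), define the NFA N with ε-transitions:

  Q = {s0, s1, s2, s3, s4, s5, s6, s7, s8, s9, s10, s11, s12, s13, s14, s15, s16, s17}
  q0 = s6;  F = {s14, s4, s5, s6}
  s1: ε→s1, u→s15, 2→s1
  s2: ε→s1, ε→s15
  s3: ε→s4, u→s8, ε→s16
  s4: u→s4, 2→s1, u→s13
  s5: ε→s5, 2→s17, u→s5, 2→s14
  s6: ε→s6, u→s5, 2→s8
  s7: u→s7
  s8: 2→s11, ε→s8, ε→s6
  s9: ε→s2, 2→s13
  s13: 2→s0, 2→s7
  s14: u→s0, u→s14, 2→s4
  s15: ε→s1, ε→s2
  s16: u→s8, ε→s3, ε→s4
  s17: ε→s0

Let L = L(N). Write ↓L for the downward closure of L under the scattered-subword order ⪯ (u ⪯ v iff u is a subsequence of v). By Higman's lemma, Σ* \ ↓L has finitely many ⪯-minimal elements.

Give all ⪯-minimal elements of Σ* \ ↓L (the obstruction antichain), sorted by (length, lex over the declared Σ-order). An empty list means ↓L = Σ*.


min(Σ*\↓L) = [u222].

|Q|=18, |F|=4, |δ|=35 (15 ε).
min D↑ (5 st, q0=0, F={4}): 0:2→0,u→1 1:2→2,u→1 2:2→3,u→2 3:2→4,u→3 4:2→4,u→4 (ε-aug+det+¬).
'u222': |S_i|=[13, 10, 9, 7, 5] end={s0,s1,s15,s2,s7} rej; 4/4 single-dels accept.
1 obstructions.


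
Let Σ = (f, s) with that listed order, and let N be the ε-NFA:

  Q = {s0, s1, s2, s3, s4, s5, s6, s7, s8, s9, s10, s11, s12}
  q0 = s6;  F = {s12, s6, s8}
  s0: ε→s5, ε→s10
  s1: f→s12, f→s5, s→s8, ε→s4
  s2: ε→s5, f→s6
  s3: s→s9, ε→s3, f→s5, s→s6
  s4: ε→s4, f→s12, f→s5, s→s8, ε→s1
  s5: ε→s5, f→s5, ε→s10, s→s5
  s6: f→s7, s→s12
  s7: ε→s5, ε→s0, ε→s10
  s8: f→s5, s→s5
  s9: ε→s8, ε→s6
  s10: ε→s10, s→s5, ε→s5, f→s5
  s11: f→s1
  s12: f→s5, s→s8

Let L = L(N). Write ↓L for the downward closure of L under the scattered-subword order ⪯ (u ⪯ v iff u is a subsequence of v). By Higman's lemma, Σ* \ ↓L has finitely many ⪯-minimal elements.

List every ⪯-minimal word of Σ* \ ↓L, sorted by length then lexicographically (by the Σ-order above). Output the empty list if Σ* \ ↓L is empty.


|Q|=13, |F|=3, |δ|=37 (16 ε).
min D↑ (4 st, q0=0, F={1}): 0:f→1,s→2 1:f→1,s→1 2:f→1,s→3 3:f→1,s→1 [Hopcroft].
'f': N↓-sim [7, 4] end={s0,s10,s5,s7} rej; 1/1 deletions ∈↓L.
'sss': run [7, 4, 3, 2] end={s10,s5} — reject; 3/3 deletions ∈↓L.
2 obstructions.

min(Σ*\↓L) = [f, sss].


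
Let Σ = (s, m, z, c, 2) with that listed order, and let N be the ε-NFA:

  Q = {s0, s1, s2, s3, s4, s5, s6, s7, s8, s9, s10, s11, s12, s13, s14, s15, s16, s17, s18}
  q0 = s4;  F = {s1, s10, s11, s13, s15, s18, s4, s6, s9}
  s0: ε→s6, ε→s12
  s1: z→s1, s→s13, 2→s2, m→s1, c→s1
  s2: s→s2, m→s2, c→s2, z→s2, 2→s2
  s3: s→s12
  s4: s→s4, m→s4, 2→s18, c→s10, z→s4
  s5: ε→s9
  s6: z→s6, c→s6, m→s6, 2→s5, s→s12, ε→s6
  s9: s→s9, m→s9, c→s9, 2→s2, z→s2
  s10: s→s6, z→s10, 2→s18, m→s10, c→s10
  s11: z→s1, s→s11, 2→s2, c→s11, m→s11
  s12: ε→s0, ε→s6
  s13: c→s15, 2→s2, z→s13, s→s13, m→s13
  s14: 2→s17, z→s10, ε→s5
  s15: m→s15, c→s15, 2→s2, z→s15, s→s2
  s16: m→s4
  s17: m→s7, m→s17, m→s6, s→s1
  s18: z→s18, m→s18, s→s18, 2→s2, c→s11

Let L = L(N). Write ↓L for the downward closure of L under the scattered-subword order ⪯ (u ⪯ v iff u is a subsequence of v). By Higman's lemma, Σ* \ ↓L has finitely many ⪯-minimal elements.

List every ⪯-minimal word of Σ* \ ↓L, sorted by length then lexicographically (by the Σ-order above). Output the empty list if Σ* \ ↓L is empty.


|Q|=19, |F|=9, |δ|=65 (7 ε).
min D↑ (10 st, q0=0, F={5}): 0:s→0,m→0,z→0,c→1,2→2 1:s→3,m→1,z→1,c→1,2→2 2:s→2,m→2,z→2,c→4,2→5 3:s→3,m→3,z→3,c→3,2→6 4:s→4,m→4,z→7,c→4,2→5 5:s→5,m→5,z→5,c→5,2→5 6:s→6,m→6,z→5,c→6,2→5 7:s→8,m→7,z→7,c→7,2→5 8:s→8,m→8,z→8,c→9,2→5 9:s→5,m→9,z→9,c→9,2→5 [Hopcroft].
'22': N↓-sim [13, 8, 1] end={s2} rej; 2/2 single-dels accept.
'cs2z': N↓-sim [13, 12, 11, 3, 1] end={s2} rej; 4/4 deletions ∈↓L.
'2czscs': |S_i|=[13, 8, 6, 4, 3, 2, 1] end={s2} rej; 6/6 deletions ∈↓L.
3 minimals (antichain).

min(Σ*\↓L) = [22, cs2z, 2czscs].


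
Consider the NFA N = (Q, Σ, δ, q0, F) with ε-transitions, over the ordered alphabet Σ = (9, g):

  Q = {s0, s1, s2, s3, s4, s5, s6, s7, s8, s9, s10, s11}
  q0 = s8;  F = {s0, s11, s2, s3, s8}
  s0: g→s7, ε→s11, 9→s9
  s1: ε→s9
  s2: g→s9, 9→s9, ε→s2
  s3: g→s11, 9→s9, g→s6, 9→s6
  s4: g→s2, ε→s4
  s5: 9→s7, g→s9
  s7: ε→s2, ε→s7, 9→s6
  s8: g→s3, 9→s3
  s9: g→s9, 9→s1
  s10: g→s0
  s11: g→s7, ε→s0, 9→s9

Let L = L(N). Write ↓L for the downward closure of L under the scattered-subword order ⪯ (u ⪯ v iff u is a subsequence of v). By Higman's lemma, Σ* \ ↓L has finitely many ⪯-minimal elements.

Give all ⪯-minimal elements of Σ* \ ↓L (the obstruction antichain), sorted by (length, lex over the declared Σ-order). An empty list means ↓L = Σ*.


Antichain: [99, g9, 9ggg, gggg].

|Q|=12, |F|=5, |δ|=26 (7 ε).
min D↑ (5 st, q0=0, F={2}): 0:9→1,g→1 1:9→2,g→3 2:9→2,g→2 3:9→2,g→4 4:9→2,g→2.
'99': run [9, 8, 3] end={s1,s6,s9} ∉↓L; 2/2 del acc.
'g9': run [9, 8, 3] end={s1,s6,s9} ∉↓L; 2/2 del acc.
'9ggg': N↓-sim [9, 8, 7, 5, 2] end={s1,s9} rej; 4/4 single-dels accept.
'gggg': N↓-sim [9, 8, 7, 5, 2] end={s1,s9} rej; 4/4 single-dels accept.
4 obstructions.


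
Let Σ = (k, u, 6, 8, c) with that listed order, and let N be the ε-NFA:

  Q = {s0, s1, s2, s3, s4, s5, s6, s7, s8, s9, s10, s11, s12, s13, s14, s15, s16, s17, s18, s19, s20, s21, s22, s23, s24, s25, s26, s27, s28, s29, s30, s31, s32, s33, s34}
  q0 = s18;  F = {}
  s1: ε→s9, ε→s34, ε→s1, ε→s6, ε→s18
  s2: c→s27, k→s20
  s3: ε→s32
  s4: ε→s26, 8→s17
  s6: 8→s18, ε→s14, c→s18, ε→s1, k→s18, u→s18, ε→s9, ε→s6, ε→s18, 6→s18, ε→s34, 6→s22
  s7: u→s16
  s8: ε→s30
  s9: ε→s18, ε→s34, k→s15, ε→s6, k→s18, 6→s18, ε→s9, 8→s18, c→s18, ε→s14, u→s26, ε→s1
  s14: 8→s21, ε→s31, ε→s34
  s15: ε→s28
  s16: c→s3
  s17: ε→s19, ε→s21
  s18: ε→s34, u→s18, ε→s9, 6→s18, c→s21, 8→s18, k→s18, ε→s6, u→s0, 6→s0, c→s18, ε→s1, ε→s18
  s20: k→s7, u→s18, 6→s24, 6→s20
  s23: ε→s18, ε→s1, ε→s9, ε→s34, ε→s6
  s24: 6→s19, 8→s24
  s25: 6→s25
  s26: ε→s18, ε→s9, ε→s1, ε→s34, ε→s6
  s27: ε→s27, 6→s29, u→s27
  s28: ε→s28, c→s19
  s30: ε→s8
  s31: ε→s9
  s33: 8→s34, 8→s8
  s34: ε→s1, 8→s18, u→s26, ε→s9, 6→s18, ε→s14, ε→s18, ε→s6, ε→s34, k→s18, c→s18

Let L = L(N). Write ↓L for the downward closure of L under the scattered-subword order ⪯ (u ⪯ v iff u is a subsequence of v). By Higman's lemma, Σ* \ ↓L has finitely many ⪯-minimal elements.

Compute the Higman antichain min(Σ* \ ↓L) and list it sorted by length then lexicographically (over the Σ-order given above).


|Q|=35, |F|=0, |δ|=93 (50 ε).
min D↑ (1 st, q0=0, F={0}): 0:k→0,u→0,6→0,8→0,c→0 [Hopcroft].
ε ∈ L(D↑) ⇒ ↓L = ∅.

min(Σ*\↓L) = [ε].


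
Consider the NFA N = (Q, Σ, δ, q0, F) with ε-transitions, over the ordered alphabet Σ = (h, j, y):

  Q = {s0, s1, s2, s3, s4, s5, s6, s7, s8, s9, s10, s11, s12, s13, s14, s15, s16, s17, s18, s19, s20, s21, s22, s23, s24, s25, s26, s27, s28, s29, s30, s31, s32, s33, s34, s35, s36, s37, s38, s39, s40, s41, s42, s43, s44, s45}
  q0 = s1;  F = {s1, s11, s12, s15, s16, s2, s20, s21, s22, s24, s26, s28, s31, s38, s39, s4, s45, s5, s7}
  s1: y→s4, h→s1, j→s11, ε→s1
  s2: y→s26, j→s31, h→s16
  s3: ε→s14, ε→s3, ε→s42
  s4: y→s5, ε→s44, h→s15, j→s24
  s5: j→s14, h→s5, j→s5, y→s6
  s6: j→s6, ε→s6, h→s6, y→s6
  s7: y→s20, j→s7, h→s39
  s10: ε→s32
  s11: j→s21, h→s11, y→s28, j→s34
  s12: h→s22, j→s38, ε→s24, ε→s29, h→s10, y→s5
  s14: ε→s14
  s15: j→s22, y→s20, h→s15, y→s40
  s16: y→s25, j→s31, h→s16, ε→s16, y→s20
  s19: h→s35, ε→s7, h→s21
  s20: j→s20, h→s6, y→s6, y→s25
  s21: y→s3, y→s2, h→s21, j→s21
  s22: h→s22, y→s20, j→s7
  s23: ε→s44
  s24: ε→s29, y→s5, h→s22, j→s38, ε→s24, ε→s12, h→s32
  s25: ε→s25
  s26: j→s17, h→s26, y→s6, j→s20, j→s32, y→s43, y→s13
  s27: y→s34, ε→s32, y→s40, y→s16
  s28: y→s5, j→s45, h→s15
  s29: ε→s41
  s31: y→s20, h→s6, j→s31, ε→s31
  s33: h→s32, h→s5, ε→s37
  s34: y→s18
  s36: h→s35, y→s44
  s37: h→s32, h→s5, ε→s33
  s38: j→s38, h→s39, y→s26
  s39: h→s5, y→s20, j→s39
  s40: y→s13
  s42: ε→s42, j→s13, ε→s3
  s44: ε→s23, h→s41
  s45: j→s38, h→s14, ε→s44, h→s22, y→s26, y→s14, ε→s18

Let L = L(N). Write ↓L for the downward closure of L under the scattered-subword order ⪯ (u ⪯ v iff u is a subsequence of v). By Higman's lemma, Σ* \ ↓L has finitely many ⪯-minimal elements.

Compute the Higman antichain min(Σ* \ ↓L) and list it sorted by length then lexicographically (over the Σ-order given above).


A = [yyy, yhyh, jjyjh, yjjhhy].

|Q|=46, |F|=19, |δ|=116 (27 ε).
min D↑ (19 st, q0=0, F={13}): 0:h→0,j→1,y→2 1:h→1,j→3,y→4 2:h→5,j→6,y→7 3:h→3,j→3,y→8 4:h→5,j→9,y→7 5:h→5,j→10,y→11 6:h→10,j→12,y→7 7:h→7,j→7,y→13 8:h→14,j→15,y→16 9:h→10,j→12,y→16 10:h→10,j→17,y→11 11:h→13,j→11,y→13 12:h→18,j→12,y→16 13:h→13,j→13,y→13 14:h→14,j→15,y→11 15:h→13,j→15,y→11 16:h→16,j→11,y→13 17:h→18,j→17,y→11 18:h→7,j→18,y→11 [Hopcroft].
'yyy': N↓-sim [36, 32, 11, 4] end={s13,s25,s43,s6} ∉↓L; 3/3 single-dels accept.
'yhyh': N↓-sim [36, 32, 19, 6, 1] end={s6} — reject; 4/4 single-dels accept.
'jjyjh': |S_i|=[36, 34, 26, 15, 7, 1] end={s6} — reject; 5/5 del acc.
'yjjhhy': |S_i|=[36, 32, 24, 14, 11, 10, 4] end={s13,s25,s43,s6} rej; 6/6 single-dels accept.
4 words, ⪯-incomp.


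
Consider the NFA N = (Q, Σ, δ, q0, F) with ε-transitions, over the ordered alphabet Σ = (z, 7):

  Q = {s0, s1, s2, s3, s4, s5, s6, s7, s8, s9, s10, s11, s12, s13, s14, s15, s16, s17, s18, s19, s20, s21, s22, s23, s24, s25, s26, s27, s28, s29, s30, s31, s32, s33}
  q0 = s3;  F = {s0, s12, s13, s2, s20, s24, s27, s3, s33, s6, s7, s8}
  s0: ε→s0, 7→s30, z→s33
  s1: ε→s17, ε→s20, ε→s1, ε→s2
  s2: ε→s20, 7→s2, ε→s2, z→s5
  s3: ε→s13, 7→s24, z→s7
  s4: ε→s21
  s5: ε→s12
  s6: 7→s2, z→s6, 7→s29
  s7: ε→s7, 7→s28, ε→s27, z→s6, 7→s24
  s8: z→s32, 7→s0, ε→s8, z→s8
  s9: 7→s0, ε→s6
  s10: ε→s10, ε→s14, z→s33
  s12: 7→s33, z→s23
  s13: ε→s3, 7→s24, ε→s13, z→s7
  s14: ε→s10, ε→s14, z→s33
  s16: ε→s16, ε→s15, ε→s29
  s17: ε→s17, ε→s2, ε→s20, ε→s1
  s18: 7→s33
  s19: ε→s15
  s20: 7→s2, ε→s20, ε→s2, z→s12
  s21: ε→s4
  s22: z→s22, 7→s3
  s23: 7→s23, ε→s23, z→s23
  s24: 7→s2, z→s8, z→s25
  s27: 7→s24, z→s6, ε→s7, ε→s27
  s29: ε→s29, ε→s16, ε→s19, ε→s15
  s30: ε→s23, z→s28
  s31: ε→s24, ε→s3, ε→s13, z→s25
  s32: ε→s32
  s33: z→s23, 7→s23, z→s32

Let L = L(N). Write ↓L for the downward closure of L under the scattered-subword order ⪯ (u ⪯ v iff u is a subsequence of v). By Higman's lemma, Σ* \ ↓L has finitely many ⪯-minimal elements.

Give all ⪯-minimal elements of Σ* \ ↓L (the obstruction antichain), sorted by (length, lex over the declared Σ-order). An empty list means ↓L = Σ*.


|Q|=34, |F|=12, |δ|=82 (43 ε).
min D↑ (10 st, q0=0, F={9}): 0:z→1,7→2 1:z→3,7→2 2:z→4,7→5 3:z→3,7→5 4:z→4,7→6 5:z→7,7→5 6:z→8,7→9 7:z→9,7→8 8:z→9,7→9 9:z→9,7→9 [Hopcroft].
'7z77': N↓-sim [22, 17, 10, 6, 3] end={s23,s28,s30} ∉↓L; 4/4 deletions ∈↓L.
'77zz': |S_i|=[22, 17, 10, 6, 2] end={s23,s32} rej; 4/4 single-dels accept.
'zz7zz': run [22, 20, 17, 14, 6, 2] end={s23,s32} — reject; 5/5 single-dels accept.
3 obstructions.

A = [7z77, 77zz, zz7zz].


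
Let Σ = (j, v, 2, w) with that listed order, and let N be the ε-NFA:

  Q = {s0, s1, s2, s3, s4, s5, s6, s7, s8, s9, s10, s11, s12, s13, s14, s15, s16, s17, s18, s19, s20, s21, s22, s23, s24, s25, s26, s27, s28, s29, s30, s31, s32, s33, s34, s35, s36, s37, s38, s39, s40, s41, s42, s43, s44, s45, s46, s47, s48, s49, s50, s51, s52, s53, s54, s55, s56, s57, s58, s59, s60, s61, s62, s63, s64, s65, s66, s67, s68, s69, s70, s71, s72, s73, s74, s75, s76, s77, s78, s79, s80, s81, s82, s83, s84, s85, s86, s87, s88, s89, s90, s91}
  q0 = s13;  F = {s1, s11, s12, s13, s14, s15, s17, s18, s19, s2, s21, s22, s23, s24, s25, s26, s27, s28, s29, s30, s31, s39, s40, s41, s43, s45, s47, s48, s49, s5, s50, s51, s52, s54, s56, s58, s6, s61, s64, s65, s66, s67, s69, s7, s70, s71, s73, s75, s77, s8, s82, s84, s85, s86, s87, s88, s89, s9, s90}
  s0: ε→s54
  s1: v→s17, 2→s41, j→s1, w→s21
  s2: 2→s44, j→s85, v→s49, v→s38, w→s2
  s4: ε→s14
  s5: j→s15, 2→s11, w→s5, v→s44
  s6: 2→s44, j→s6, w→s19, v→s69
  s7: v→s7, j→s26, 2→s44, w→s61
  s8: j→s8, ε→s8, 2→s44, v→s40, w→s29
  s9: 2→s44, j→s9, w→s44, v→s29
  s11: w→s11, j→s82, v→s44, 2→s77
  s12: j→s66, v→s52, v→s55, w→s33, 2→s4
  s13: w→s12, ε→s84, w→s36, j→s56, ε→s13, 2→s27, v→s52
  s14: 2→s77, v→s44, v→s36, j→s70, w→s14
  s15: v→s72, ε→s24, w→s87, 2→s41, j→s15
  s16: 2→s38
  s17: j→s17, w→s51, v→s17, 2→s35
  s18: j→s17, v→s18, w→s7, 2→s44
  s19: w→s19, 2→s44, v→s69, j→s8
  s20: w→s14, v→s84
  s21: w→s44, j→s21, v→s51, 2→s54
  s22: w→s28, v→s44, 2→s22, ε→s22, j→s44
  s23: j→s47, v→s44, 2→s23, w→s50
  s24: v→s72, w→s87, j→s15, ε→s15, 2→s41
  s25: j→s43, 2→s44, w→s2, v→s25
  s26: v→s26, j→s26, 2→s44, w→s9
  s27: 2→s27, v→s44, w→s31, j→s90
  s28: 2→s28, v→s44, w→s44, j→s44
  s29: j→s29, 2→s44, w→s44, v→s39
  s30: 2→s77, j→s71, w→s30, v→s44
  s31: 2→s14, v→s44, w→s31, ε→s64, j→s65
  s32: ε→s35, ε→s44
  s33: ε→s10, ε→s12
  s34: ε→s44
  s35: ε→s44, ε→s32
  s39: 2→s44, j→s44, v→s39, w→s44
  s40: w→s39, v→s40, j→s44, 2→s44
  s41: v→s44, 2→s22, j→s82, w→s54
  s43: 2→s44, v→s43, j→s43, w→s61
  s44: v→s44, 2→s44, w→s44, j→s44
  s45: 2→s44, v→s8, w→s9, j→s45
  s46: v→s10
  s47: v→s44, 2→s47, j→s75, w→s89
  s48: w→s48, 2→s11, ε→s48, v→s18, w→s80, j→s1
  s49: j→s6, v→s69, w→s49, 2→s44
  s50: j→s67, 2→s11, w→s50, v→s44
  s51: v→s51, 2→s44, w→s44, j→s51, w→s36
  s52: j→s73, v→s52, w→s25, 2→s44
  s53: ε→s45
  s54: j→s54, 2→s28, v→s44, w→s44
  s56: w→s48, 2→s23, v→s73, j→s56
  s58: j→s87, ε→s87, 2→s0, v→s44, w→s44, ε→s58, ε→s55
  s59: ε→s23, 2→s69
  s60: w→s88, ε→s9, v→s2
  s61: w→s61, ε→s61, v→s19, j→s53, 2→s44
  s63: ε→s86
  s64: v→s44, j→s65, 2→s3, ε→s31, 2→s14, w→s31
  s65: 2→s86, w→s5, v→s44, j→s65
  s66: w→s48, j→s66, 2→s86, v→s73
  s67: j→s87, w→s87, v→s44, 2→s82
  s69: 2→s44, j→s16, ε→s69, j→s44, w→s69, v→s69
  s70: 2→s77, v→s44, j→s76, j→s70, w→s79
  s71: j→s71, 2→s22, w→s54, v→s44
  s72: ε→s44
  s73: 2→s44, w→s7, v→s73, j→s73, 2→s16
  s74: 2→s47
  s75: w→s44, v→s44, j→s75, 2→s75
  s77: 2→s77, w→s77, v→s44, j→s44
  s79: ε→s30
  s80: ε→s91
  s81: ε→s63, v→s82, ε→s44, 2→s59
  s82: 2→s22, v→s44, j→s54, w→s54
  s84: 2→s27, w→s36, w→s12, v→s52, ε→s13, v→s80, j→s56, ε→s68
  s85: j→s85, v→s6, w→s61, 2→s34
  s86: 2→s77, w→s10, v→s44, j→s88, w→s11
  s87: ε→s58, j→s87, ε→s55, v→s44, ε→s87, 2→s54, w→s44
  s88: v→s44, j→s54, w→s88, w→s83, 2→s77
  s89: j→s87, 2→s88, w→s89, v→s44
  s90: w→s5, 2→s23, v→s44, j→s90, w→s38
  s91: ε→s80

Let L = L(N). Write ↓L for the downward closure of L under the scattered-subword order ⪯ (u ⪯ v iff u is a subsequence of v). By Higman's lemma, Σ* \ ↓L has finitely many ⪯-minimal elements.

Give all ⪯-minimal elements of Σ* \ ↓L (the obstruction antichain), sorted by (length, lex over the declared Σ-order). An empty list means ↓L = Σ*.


|Q|=92, |F|=59, |δ|=303 (38 ε).
min D↑ (56 st, q0=0, F={8}): 0:j→1,v→2,2→3,w→4 1:j→1,v→5,2→6,w→7 2:j→5,v→2,2→8,w→9 3:j→10,v→8,2→3,w→11 4:j→12,v→2,2→13,w→4 5:j→5,v→5,2→8,w→14 6:j→15,v→8,2→6,w→16 7:j→17,v→18,2→19,w→7 8:j→8,v→8,2→8,w→8 9:j→20,v→9,2→8,w→21 10:j→10,v→8,2→6,w→22 11:j→23,v→8,2→13,w→11 12:j→12,v→5,2→24,w→7 13:j→25,v→8,2→26,w→13 14:j→27,v→14,2→8,w→28 15:j→29,v→8,2→15,w→30 16:j→31,v→8,2→19,w→16 17:j→17,v→32,2→33,w→34 18:j→32,v→18,2→8,w→14 19:j→35,v→8,2→26,w→19 20:j→20,v→20,2→8,w→28 21:j→36,v→37,2→8,w→21 22:j→38,v→8,2→19,w→22 23:j→23,v→8,2→24,w→22 24:j→39,v→8,2→26,w→19 25:j→25,v→8,2→26,w→40 26:j→8,v→8,2→26,w→26 27:j→27,v→27,2→8,w→41 28:j→42,v→43,2→8,w→28 29:j→29,v→8,2→29,w→8 30:j→44,v→8,2→39,w→30 31:j→44,v→8,2→35,w→44 32:j→32,v→32,2→8,w→45 33:j→35,v→8,2→46,w→47 34:j→34,v→45,2→47,w→8 35:j→47,v→8,2→46,w→47 36:j→36,v→48,2→8,w→28 37:j→48,v→49,2→8,w→37 38:j→38,v→8,2→33,w→44 39:j→47,v→8,2→26,w→39 40:j→50,v→8,2→26,w→40 41:j→41,v→51,2→8,w→8 42:j→42,v→52,2→8,w→41 43:j→52,v→49,2→8,w→43 44:j→44,v→8,2→47,w→8 45:j→45,v→45,2→8,w→8 46:j→8,v→8,2→46,w→53 47:j→47,v→8,2→53,w→8 48:j→48,v→49,2→8,w→43 49:j→8,v→49,2→8,w→49 50:j→50,v→8,2→46,w→47 51:j→51,v→54,2→8,w→8 52:j→52,v→55,2→8,w→51 53:j→8,v→8,2→53,w→8 54:j→8,v→54,2→8,w→8 55:j→8,v→55,2→8,w→54.
'v2': |S_i|=[80, 34, 6] end={s16,s32,s34,s35,s38,s44} ∉↓L; 2/2 single-dels accept.
'2v': N↓-sim [80, 45, 3] end={s36,s44,s72} rej; 2/2 del acc.
'w22j': N↓-sim [80, 71, 27, 5, 1] end={s44} ∉↓L; 4/4 del acc.
'j2jjw': run [80, 65, 27, 16, 8, 1] end={s44} rej; 5/5 single-dels accept.
'jwjww': |S_i|=[80, 65, 50, 32, 13, 2] end={s36,s44} ∉↓L; 5/5 deletions ∈↓L.
'vwwvvj': N↓-sim [80, 34, 24, 19, 11, 6, 3] end={s16,s38,s44} rej; 6/6 single-dels accept.
6 obstructions.

Antichain: [v2, 2v, w22j, j2jjw, jwjww, vwwvvj].


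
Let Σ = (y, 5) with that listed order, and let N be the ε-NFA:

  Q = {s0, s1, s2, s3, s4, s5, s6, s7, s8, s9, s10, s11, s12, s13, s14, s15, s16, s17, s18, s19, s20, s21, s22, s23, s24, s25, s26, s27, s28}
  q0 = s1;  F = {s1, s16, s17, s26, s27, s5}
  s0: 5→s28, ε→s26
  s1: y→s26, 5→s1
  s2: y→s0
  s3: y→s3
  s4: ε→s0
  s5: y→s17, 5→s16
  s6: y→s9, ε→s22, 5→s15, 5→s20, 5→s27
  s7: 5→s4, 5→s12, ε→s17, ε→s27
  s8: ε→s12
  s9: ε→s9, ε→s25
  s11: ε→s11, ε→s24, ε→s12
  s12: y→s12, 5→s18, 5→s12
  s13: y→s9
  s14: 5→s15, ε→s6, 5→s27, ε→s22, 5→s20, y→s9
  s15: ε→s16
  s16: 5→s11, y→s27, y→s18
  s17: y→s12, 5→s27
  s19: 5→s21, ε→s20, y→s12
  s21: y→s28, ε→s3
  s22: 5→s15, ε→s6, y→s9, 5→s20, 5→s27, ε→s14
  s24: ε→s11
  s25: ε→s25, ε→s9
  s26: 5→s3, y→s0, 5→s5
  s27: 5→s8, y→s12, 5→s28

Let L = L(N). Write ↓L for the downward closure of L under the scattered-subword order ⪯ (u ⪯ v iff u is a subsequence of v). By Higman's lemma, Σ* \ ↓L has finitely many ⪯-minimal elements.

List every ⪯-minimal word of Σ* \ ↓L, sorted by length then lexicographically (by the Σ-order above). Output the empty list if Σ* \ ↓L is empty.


min(Σ*\↓L) = [y5yy, y555].

|Q|=29, |F|=6, |δ|=60 (21 ε).
min D↑ (7 st, q0=0, F={5}): 0:y→1,5→0 1:y→1,5→2 2:y→3,5→4 3:y→5,5→6 4:y→6,5→5 5:y→5,5→5 6:y→5,5→5.
'y5yy': run [14, 13, 11, 7, 3] end={s12,s18,s3} ∉↓L; 4/4 del acc.
'y555': |S_i|=[14, 13, 11, 8, 6] end={s11,s12,s18,s24,s28,s8} — reject; 4/4 deletions ∈↓L.
2 minimals (antichain).


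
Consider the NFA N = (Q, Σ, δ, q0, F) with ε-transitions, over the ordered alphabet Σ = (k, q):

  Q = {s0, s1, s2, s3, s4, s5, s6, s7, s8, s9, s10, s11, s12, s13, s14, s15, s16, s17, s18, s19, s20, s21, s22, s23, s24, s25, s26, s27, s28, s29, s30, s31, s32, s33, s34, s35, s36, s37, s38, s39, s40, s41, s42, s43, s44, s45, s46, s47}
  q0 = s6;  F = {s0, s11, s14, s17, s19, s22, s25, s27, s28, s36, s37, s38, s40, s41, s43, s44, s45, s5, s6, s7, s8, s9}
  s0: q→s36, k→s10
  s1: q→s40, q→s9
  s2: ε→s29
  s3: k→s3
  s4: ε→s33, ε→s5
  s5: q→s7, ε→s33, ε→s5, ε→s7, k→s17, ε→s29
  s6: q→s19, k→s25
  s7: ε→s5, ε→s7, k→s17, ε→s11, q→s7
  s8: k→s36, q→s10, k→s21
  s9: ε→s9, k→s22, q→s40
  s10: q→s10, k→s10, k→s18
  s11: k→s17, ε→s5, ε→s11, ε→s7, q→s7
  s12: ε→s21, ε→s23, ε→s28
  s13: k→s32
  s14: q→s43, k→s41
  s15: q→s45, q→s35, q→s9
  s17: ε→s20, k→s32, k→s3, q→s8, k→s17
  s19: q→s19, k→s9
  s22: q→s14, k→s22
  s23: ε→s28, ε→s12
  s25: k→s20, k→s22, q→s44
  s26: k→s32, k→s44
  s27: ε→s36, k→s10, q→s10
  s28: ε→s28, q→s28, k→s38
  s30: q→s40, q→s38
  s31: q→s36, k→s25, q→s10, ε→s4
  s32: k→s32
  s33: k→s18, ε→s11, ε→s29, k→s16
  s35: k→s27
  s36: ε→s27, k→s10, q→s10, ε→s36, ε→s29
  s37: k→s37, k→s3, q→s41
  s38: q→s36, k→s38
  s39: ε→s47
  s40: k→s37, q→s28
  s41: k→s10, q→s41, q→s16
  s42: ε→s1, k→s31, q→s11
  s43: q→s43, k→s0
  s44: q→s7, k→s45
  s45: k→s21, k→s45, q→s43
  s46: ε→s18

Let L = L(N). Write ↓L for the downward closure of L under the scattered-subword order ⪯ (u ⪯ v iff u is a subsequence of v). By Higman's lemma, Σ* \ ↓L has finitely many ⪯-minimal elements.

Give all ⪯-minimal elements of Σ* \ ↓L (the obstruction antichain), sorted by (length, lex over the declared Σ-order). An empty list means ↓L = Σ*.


|Q|=48, |F|=22, |δ|=105 (31 ε).
min D↑ (20 st, q0=0, F={15}): 0:k→1,q→2 1:k→3,q→4 2:k→5,q→2 3:k→3,q→6 4:k→7,q→8 5:k→3,q→9 6:k→10,q→11 7:k→7,q→11 8:k→12,q→8 9:k→13,q→14 10:k→15,q→10 11:k→16,q→11 12:k→12,q→17 13:k→13,q→10 14:k→18,q→14 15:k→15,q→15 16:k→15,q→19 17:k→19,q→15 18:k→18,q→19 19:k→15,q→15.
'kkqkk': |S_i|=[31, 29, 20, 12, 9, 2] end={s10,s18} rej; 5/5 del acc.
'kqqkqq': |S_i|=[31, 29, 26, 21, 14, 7, 2] end={s10,s18} — reject; 6/6 deletions ∈↓L.
'qkqkqk': N↓-sim [31, 29, 23, 17, 12, 7, 2] end={s10,s18} — reject; 6/6 deletions ∈↓L.
3 minimals (antichain).

Antichain: [kkqkk, kqqkqq, qkqkqk].


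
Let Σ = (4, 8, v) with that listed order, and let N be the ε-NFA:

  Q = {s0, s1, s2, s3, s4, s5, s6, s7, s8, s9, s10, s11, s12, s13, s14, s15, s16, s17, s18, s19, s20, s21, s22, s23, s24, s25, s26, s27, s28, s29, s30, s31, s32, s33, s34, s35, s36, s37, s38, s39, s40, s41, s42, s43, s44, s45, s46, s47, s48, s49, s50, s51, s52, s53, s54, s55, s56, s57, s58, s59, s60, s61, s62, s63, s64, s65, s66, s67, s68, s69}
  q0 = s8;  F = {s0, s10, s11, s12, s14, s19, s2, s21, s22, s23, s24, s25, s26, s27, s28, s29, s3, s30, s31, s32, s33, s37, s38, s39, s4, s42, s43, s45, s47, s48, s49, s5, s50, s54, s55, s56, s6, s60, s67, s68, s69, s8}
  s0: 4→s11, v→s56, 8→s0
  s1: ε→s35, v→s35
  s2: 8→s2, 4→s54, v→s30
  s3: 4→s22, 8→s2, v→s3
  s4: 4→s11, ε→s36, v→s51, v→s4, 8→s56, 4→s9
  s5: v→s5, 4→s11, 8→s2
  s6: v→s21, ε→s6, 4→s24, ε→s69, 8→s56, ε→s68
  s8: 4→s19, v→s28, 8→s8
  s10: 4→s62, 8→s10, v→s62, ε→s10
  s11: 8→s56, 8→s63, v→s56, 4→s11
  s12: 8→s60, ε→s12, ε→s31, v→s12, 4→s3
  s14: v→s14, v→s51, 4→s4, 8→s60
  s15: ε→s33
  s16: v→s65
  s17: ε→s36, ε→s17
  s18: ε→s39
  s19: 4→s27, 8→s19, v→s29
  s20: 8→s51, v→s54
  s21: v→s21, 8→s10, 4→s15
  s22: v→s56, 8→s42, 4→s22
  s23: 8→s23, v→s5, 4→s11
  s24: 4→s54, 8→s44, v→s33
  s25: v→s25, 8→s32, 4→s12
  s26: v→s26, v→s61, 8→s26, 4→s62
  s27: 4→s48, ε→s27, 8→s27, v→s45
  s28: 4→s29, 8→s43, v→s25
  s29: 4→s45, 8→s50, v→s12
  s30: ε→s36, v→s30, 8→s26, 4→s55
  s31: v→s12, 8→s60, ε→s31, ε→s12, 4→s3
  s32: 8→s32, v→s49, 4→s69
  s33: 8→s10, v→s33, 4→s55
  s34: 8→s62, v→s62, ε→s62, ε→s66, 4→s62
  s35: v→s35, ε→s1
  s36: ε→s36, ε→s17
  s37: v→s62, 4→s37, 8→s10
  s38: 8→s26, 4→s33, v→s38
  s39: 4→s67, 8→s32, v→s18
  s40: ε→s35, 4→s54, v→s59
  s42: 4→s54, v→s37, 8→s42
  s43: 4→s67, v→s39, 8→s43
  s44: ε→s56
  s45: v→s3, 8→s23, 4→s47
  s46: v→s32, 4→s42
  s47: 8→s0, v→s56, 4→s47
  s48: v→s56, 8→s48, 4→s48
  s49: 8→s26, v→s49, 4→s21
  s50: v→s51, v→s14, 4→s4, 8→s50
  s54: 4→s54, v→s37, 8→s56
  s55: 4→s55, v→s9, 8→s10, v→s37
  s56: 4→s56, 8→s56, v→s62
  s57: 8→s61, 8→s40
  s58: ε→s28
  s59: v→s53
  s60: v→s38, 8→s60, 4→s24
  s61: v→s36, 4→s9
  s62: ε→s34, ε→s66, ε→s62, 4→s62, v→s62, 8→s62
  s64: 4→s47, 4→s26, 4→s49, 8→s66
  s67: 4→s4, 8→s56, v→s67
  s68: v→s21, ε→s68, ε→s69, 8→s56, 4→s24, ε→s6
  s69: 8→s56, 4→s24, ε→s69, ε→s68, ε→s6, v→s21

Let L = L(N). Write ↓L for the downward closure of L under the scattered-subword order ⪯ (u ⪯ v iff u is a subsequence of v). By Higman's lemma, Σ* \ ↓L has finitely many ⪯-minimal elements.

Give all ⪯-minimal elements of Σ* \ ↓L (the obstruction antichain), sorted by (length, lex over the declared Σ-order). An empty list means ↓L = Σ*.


Antichain: [444vv, v848v, vv8v84].

|Q|=70, |F|=42, |δ|=190 (33 ε).
min D↑ (40 st, q0=0, F={23}): 0:4→1,8→0,v→2 1:4→3,8→1,v→4 2:4→4,8→5,v→6 3:4→7,8→3,v→8 4:4→8,8→9,v→10 5:4→11,8→5,v→12 6:4→10,8→13,v→6 7:4→7,8→7,v→14 8:4→15,8→16,v→17 9:4→18,8→9,v→19 10:4→17,8→20,v→10 11:4→18,8→14,v→11 12:4→11,8→13,v→12 13:4→21,8→13,v→22 14:4→14,8→14,v→23 15:4→15,8→24,v→14 16:4→25,8→16,v→26 17:4→27,8→28,v→17 18:4→25,8→14,v→18 19:4→18,8→20,v→19 20:4→29,8→20,v→30 21:4→29,8→14,v→31 22:4→31,8→32,v→22 23:4→23,8→23,v→23 24:4→25,8→24,v→14 25:4→25,8→14,v→14 26:4→25,8→28,v→26 27:4→27,8→33,v→14 28:4→34,8→28,v→35 29:4→34,8→14,v→36 30:4→36,8→32,v→30 31:4→36,8→37,v→31 32:4→23,8→32,v→32 33:4→34,8→33,v→38 34:4→34,8→14,v→38 35:4→39,8→32,v→35 36:4→39,8→37,v→36 37:4→23,8→37,v→23 38:4→38,8→37,v→23 39:4→39,8→37,v→38 (ε-aug+det+¬).
'444vv': run [54, 46, 33, 16, 7, 3] end={s34,s62,s66} ∉↓L; 5/5 single-dels accept.
'v848v': N↓-sim [54, 50, 41, 24, 7, 3] end={s34,s62,s66} — reject; 5/5 del acc.
'vv8v84': run [54, 50, 42, 29, 17, 9, 4] end={s34,s62,s66,s9} — reject; 6/6 del acc.
3 obstructions.
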